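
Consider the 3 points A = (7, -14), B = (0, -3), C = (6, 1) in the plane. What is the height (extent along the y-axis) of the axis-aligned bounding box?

15

max y = 1, min y = -14, so height = 15.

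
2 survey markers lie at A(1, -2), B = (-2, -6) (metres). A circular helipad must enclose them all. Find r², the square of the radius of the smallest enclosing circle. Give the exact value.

6.25

The smallest circle enclosing two points has them as diameter endpoints.
Centre = midpoint = (-0.5, -4); r² = |AB|²/4 = 25/4 = 6.25.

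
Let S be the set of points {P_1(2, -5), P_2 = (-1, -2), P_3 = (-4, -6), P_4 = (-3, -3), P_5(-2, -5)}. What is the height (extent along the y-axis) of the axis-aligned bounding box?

4

max y = -2, min y = -6, so height = 4.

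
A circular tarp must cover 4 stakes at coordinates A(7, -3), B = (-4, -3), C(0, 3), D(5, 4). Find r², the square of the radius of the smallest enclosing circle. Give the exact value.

A smallest enclosing disk is always determined by at most three of the input points on its boundary.
The minimum enclosing circle is determined by three boundary points: A, B, D.
Their circumcentre is (1.5, -11/14) with r² = 3445/98.
The farthest remaining point C is at distance² 1625/98 ≤ 3445/98.

3445/98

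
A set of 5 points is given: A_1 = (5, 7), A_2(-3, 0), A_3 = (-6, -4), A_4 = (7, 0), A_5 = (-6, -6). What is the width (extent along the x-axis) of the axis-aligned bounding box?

max x = 7, min x = -6, so width = 13.

13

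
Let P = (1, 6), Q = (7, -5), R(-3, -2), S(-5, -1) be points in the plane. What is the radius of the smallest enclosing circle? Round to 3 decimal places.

By Welzl's lemma the MEC is supported by two points (diametrically opposite) or three points (on a circumcircle).
The minimum enclosing circle is determined by three boundary points: P, Q, S.
Their circumcentre is (95/54, -13/18) with r² = 66725/1458.
The farthest remaining point R is at distance² 35405/1458 ≤ 66725/1458.
r = √(66725/1458) ≈ 6.765.

6.765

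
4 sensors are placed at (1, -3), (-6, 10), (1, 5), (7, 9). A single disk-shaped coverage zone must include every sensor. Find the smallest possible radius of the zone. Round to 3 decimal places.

7.972

The minimum enclosing circle is determined by three boundary points: (1, -3), (-6, 10), (7, 9).
Their circumcentre is (4/27, 133/27) with r² = 46325/729.
The farthest remaining point (1, 5) is at distance² 533/729 ≤ 46325/729.
r = √(46325/729) ≈ 7.972.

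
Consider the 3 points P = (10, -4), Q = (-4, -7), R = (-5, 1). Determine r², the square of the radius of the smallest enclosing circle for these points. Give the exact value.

Side lengths²: PQ² = 205, PR² = 250, QR² = 65.
Since PR² = 250 < 205 + 65 = 270, the triangle is acute, so the smallest enclosing circle is the circumcircle.
Circumcentre = (105/46, -99/46), r² = 66625/1058.

66625/1058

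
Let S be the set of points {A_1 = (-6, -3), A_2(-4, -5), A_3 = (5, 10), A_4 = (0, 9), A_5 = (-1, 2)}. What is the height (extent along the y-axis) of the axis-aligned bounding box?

15

max y = 10, min y = -5, so height = 15.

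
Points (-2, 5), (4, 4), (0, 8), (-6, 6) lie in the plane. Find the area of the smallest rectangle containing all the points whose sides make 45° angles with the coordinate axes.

48

In coordinates u = x + y, v = x − y the rectangle is axis-aligned; the map (x,y)→(u,v) scales areas by 2.
u-values: 3, 8, 8, 0; range = 8 − 0 = 8.
v-values: -7, 0, -8, -12; range = 0 − (-12) = 12.
Area = (8 × 12) / 2 = 48.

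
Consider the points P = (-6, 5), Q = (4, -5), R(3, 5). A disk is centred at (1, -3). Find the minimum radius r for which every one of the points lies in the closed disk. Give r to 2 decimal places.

10.63

The required radius is the distance from (1, -3) to the farthest point.
Squared distances: 113, 13, 68.
Maximum is 113, attained at P.
r = √113 ≈ 10.63.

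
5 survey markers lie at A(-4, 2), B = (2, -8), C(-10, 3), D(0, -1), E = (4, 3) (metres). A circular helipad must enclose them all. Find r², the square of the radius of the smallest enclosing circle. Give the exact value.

The minimum enclosing circle of a finite set is fixed by two of the points (as a diameter) or three (as a circumcircle).
The minimum enclosing circle is determined by three boundary points: B, C, E.
Their circumcentre is (-3, -31/22) with r² = 33125/484.
The farthest remaining point A is at distance² 6109/484 ≤ 33125/484.

33125/484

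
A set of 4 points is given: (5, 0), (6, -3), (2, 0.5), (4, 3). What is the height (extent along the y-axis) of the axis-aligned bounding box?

6

max y = 3, min y = -3, so height = 6.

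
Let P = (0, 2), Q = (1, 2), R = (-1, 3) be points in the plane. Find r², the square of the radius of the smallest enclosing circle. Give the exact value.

1.25

Side lengths²: PQ² = 1, PR² = 2, QR² = 5.
Since QR² = 5 ≥ 2 + 1 = 3, the angle opposite QR is not acute, so the smallest enclosing circle has QR as diameter.
Centre = midpoint of QR = (0, 2.5), r² = 5/4 = 1.25.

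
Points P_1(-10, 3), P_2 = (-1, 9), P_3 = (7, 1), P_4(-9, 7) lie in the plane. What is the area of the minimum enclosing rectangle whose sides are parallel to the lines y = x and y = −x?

In coordinates u = x + y, v = x − y the rectangle is axis-aligned; the map (x,y)→(u,v) scales areas by 2.
u-values: -7, 8, 8, -2; range = 8 − (-7) = 15.
v-values: -13, -10, 6, -16; range = 6 − (-16) = 22.
Area = (15 × 22) / 2 = 165.

165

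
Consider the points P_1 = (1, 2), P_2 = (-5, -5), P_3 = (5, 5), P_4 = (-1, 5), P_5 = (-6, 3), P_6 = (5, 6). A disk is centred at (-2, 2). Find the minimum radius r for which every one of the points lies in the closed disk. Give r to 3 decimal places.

The required radius is the distance from (-2, 2) to the farthest point.
Squared distances: 9, 58, 58, 10, 17, 65.
Maximum is 65, attained at P_6.
r = √65 ≈ 8.062.

8.062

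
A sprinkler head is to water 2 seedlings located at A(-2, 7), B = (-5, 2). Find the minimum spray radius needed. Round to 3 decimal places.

2.915

The smallest circle enclosing two points has them as diameter endpoints.
Centre = midpoint = (-3.5, 4.5); r² = |AB|²/4 = 34/4 = 8.5.
r = √(8.5) ≈ 2.915.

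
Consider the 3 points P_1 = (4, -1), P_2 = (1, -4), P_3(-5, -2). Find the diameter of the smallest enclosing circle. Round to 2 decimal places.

Side lengths²: P_1P_2² = 18, P_1P_3² = 82, P_2P_3² = 40.
Since P_1P_3² = 82 ≥ 40 + 18 = 58, the angle opposite P_1P_3 is not acute, so the smallest enclosing circle has P_1P_3 as diameter.
Centre = midpoint of P_1P_3 = (-0.5, -1.5), r² = 82/4 = 20.5.
Diameter = 2r = 2√(20.5) ≈ 9.06.

9.06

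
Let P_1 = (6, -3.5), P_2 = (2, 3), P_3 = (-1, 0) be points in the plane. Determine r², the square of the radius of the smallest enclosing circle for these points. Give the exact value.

Side lengths²: P_1P_2² = 58.25, P_1P_3² = 61.25, P_2P_3² = 18.
Since P_1P_3² = 61.25 < 58.25 + 18 = 76.25, the triangle is acute, so the smallest enclosing circle is the circumcircle.
Circumcentre = (35/12, -11/12), r² = 1165/72.

1165/72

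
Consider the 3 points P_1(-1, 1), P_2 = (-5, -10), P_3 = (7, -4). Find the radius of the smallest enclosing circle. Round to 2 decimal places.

Side lengths²: P_1P_2² = 137, P_1P_3² = 89, P_2P_3² = 180.
Since P_2P_3² = 180 < 137 + 89 = 226, the triangle is acute, so the smallest enclosing circle is the circumcircle.
Circumcentre = (13/36, -103/18), r² = 60965/1296.
r = √(60965/1296) ≈ 6.86.

6.86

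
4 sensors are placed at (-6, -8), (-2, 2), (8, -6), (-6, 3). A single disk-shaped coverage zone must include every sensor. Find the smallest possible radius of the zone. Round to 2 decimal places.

The minimum enclosing circle of a finite set is fixed by two of the points (as a diameter) or three (as a circumcircle).
The minimum enclosing circle is determined by three boundary points: (-6, -8), (8, -6), (-6, 3).
Their circumcentre is (5/14, -2.5) with r² = 6925/98.
The farthest remaining point (-2, 2) is at distance² 2529/98 ≤ 6925/98.
r = √(6925/98) ≈ 8.41.

8.41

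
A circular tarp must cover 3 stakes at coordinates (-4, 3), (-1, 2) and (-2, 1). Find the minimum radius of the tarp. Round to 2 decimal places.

1.58

Call the three points A, B, C in the order given.
Side lengths²: AB² = 10, AC² = 8, BC² = 2.
Since AB² = 10 ≥ 8 + 2 = 10, the angle opposite AB is not acute, so the smallest enclosing circle has AB as diameter.
Centre = midpoint of AB = (-2.5, 2.5), r² = 10/4 = 2.5.
r = √(2.5) ≈ 1.58.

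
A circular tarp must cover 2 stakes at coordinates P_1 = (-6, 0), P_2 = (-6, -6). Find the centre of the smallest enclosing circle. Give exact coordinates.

(-6, -3)

The smallest circle enclosing two points has them as diameter endpoints.
Centre = midpoint = (-6, -3); r² = |P_1P_2|²/4 = 36/4 = 9.
Centre = (-6, -3).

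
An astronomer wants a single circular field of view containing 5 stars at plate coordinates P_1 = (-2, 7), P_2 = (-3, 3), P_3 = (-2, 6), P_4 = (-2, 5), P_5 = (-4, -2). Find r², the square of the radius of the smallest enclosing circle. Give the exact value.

21.25

The minimum enclosing circle of a finite set is fixed by two of the points (as a diameter) or three (as a circumcircle).
The farthest pair is P_1–P_5 with squared distance 85. The circle on this segment as diameter has centre (-3, 2.5) and r² = 85/4 = 21.25.
Check P_2: distance² to centre = 0.25 ≤ 21.25, so it lies inside.
All remaining points lie in this disk, and no smaller disk contains both endpoints, so this is the minimum enclosing circle.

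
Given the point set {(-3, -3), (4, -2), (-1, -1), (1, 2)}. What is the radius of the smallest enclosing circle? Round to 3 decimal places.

By Welzl's lemma the MEC is supported by two points (diametrically opposite) or three points (on a circumcircle).
The minimum enclosing circle is determined by three boundary points: (-3, -3), (4, -2), (1, 2).
Their circumcentre is (23/62, -99/62) with r² = 25625/1922.
The farthest remaining point (-1, -1) is at distance² 4297/1922 ≤ 25625/1922.
r = √(25625/1922) ≈ 3.651.

3.651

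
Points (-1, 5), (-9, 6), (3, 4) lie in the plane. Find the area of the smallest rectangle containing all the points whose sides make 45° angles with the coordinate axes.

70

In coordinates u = x + y, v = x − y the rectangle is axis-aligned; the map (x,y)→(u,v) scales areas by 2.
u-values: 4, -3, 7; range = 7 − (-3) = 10.
v-values: -6, -15, -1; range = -1 − (-15) = 14.
Area = (10 × 14) / 2 = 70.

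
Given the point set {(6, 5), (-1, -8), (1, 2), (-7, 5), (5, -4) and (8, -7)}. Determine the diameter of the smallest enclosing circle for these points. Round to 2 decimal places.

The farthest pair is (-7, 5)–(8, -7) with squared distance 369. The circle on this segment as diameter has centre (0.5, -1) and r² = 369/4 = 92.25.
Check (6, 5): distance² to centre = 66.25 ≤ 92.25, so it lies inside.
All remaining points lie in this disk, and no smaller disk contains both endpoints, so this is the minimum enclosing circle.
Diameter = 2r = 2√(92.25) ≈ 19.21.

19.21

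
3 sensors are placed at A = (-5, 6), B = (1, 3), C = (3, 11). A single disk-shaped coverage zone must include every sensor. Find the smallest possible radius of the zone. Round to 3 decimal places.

4.832

Side lengths²: AB² = 45, AC² = 89, BC² = 68.
Since AC² = 89 < 68 + 45 = 113, the triangle is acute, so the smallest enclosing circle is the circumcircle.
Circumcentre = (-4/9, 137/18), r² = 7565/324.
r = √(7565/324) ≈ 4.832.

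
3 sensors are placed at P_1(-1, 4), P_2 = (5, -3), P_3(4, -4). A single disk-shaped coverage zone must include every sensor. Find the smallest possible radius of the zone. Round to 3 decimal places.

4.717

Side lengths²: P_1P_2² = 85, P_1P_3² = 89, P_2P_3² = 2.
Since P_1P_3² = 89 ≥ 85 + 2 = 87, the angle opposite P_1P_3 is not acute, so the smallest enclosing circle has P_1P_3 as diameter.
Centre = midpoint of P_1P_3 = (1.5, 0), r² = 89/4 = 22.25.
r = √(22.25) ≈ 4.717.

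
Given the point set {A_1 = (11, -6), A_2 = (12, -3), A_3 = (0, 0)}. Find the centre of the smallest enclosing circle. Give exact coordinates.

(149/26, -67/26)

Side lengths²: A_1A_2² = 10, A_1A_3² = 157, A_2A_3² = 153.
Since A_1A_3² = 157 < 153 + 10 = 163, the triangle is acute, so the smallest enclosing circle is the circumcircle.
Circumcentre = (149/26, -67/26), r² = 13345/338.
Centre = (149/26, -67/26).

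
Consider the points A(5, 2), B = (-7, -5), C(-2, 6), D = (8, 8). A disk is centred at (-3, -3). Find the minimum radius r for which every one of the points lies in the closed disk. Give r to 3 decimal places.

15.556

The required radius is the distance from (-3, -3) to the farthest point.
Squared distances: 89, 20, 82, 242.
Maximum is 242, attained at D.
r = √242 ≈ 15.556.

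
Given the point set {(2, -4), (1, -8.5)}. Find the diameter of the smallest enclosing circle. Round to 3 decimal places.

4.610

The smallest circle enclosing two points has them as diameter endpoints.
Centre = midpoint = (1.5, -6.25); r² = |(2, -4)−(1, -8.5)|²/4 = 21.25/4 = 5.3125.
Diameter = 2r = 2√(5.3125) ≈ 4.610.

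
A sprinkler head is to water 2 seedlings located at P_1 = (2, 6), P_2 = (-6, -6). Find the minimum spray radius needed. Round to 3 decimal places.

The smallest circle enclosing two points has them as diameter endpoints.
Centre = midpoint = (-2, 0); r² = |P_1P_2|²/4 = 208/4 = 52.
r = √52 ≈ 7.211.

7.211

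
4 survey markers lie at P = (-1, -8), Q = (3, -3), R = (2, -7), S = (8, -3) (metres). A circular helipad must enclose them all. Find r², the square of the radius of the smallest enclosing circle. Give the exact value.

26.5

By Welzl's lemma the MEC is supported by two points (diametrically opposite) or three points (on a circumcircle).
The farthest pair is P–S with squared distance 106. The circle on this segment as diameter has centre (3.5, -5.5) and r² = 106/4 = 26.5.
Check Q: distance² to centre = 6.5 ≤ 26.5, so it lies inside.
All remaining points lie in this disk, and no smaller disk contains both endpoints, so this is the minimum enclosing circle.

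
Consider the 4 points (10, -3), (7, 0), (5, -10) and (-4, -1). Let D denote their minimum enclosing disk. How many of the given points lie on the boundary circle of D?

3

The minimum enclosing circle of a finite set is fixed by two of the points (as a diameter) or three (as a circumcircle).
The minimum enclosing circle is determined by three boundary points: (10, -3), (5, -10), (-4, -1).
Their circumcentre is (17/6, -19/6) with r² = 925/18.
The farthest remaining point (7, 0) is at distance² 493/18 ≤ 925/18.
The points at distance exactly r from the centre are (10, -3), (5, -10), (-4, -1) — 3 points.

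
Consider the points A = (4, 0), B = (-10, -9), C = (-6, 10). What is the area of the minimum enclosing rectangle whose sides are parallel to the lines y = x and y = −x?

In coordinates u = x + y, v = x − y the rectangle is axis-aligned; the map (x,y)→(u,v) scales areas by 2.
u-values: 4, -19, 4; range = 4 − (-19) = 23.
v-values: 4, -1, -16; range = 4 − (-16) = 20.
Area = (23 × 20) / 2 = 230.

230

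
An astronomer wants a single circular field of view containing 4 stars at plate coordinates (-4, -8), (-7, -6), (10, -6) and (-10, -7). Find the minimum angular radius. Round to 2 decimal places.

10.01

A smallest enclosing disk is always determined by at most three of the input points on its boundary.
The farthest pair is (10, -6)–(-10, -7) with squared distance 401. The circle on this segment as diameter has centre (0, -6.5) and r² = 401/4 = 100.25.
Check (-4, -8): distance² to centre = 18.25 ≤ 100.25, so it lies inside.
All remaining points lie in this disk, and no smaller disk contains both endpoints, so this is the minimum enclosing circle.
r = √(100.25) ≈ 10.01.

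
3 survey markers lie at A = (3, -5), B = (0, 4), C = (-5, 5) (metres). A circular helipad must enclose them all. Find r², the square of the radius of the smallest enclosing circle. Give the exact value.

41

Side lengths²: AB² = 90, AC² = 164, BC² = 26.
Since AC² = 164 ≥ 90 + 26 = 116, the angle opposite AC is not acute, so the smallest enclosing circle has AC as diameter.
Centre = midpoint of AC = (-1, 0), r² = 164/4 = 41.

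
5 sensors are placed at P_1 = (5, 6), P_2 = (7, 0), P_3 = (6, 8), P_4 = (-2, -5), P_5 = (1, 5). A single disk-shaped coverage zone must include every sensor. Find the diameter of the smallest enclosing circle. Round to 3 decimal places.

A smallest enclosing disk is always determined by at most three of the input points on its boundary.
The farthest pair is P_3–P_4 with squared distance 233. The circle on this segment as diameter has centre (2, 1.5) and r² = 233/4 = 58.25.
Check P_1: distance² to centre = 29.25 ≤ 58.25, so it lies inside.
All remaining points lie in this disk, and no smaller disk contains both endpoints, so this is the minimum enclosing circle.
Diameter = 2r = 2√(58.25) ≈ 15.264.

15.264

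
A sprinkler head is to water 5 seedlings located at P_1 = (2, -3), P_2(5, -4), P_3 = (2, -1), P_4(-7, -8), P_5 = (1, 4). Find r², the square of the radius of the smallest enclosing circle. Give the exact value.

The minimum enclosing circle is determined by three boundary points: P_2, P_4, P_5.
Their circumcentre is (-15/7, -18/7) with r² = 2600/49.
The farthest remaining point P_3 is at distance² 962/49 ≤ 2600/49.

2600/49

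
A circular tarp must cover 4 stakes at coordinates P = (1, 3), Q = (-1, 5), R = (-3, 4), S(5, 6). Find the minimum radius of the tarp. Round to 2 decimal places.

4.12

A smallest enclosing disk is always determined by at most three of the input points on its boundary.
The farthest pair is R–S with squared distance 68. The circle on this segment as diameter has centre (1, 5) and r² = 68/4 = 17.
Check P: distance² to centre = 4 ≤ 17, so it lies inside.
All remaining points lie in this disk, and no smaller disk contains both endpoints, so this is the minimum enclosing circle.
r = √17 ≈ 4.12.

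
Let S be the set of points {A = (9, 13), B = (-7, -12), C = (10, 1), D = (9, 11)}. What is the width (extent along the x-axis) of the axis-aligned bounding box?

max x = 10, min x = -7, so width = 17.

17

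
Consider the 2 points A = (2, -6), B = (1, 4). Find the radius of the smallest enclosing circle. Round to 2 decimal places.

5.02

The smallest circle enclosing two points has them as diameter endpoints.
Centre = midpoint = (1.5, -1); r² = |AB|²/4 = 101/4 = 25.25.
r = √(25.25) ≈ 5.02.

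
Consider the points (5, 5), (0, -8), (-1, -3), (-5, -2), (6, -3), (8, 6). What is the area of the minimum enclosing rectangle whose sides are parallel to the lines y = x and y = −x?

In coordinates u = x + y, v = x − y the rectangle is axis-aligned; the map (x,y)→(u,v) scales areas by 2.
u-values: 10, -8, -4, -7, 3, 14; range = 14 − (-8) = 22.
v-values: 0, 8, 2, -3, 9, 2; range = 9 − (-3) = 12.
Area = (22 × 12) / 2 = 132.

132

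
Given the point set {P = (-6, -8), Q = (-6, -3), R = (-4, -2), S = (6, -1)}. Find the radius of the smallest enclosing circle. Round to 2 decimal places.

A smallest enclosing disk is always determined by at most three of the input points on its boundary.
The farthest pair is P–S with squared distance 193. The circle on this segment as diameter has centre (0, -4.5) and r² = 193/4 = 48.25.
Check Q: distance² to centre = 38.25 ≤ 48.25, so it lies inside.
All remaining points lie in this disk, and no smaller disk contains both endpoints, so this is the minimum enclosing circle.
r = √(48.25) ≈ 6.95.

6.95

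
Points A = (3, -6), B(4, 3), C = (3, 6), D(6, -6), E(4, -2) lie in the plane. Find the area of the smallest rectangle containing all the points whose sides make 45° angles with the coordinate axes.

In coordinates u = x + y, v = x − y the rectangle is axis-aligned; the map (x,y)→(u,v) scales areas by 2.
u-values: -3, 7, 9, 0, 2; range = 9 − (-3) = 12.
v-values: 9, 1, -3, 12, 6; range = 12 − (-3) = 15.
Area = (12 × 15) / 2 = 90.

90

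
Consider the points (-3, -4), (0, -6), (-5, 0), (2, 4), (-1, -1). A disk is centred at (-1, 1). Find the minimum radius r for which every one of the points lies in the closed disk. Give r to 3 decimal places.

7.071

The required radius is the distance from (-1, 1) to the farthest point.
Squared distances: 29, 50, 17, 18, 4.
Maximum is 50, attained at (0, -6).
r = √50 ≈ 7.071.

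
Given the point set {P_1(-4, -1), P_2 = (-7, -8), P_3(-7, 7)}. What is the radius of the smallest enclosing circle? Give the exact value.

Side lengths²: P_1P_2² = 58, P_1P_3² = 73, P_2P_3² = 225.
Since P_2P_3² = 225 ≥ 73 + 58 = 131, the angle opposite P_2P_3 is not acute, so the smallest enclosing circle has P_2P_3 as diameter.
Centre = midpoint of P_2P_3 = (-7, -0.5), r² = 225/4 = 56.25.
r = √(56.25) = 7.5.

7.5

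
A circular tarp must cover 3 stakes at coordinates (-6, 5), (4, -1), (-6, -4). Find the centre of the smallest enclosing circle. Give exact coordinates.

Call the three points A, B, C in the order given.
Side lengths²: AB² = 136, AC² = 81, BC² = 109.
Since AB² = 136 < 109 + 81 = 190, the triangle is acute, so the smallest enclosing circle is the circumcircle.
Circumcentre = (-1.9, 0.5), r² = 37.06.
Centre = (-1.9, 0.5).

(-1.9, 0.5)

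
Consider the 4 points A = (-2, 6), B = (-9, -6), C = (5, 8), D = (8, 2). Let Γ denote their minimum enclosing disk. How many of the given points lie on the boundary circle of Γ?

A smallest enclosing disk is always determined by at most three of the input points on its boundary.
The minimum enclosing circle is determined by three boundary points: B, C, D.
Their circumcentre is (-11/6, 5/6) with r² = 1765/18.
The farthest remaining point A is at distance² 481/18 ≤ 1765/18.
The points at distance exactly r from the centre are B, C, D — 3 points.

3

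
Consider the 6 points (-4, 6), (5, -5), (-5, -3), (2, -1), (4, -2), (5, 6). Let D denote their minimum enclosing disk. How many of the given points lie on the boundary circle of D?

3

By Welzl's lemma the MEC is supported by two points (diametrically opposite) or three points (on a circumcircle).
The farthest pair is (-4, 6)–(5, -5) with squared distance 202. The circle on this segment as diameter has centre (0.5, 0.5) and r² = 202/4 = 50.5.
Check (-5, -3): distance² to centre = 42.5 ≤ 50.5, so it lies inside.
All remaining points lie in this disk, and no smaller disk contains both endpoints, so this is the minimum enclosing circle.
The points at distance exactly r from the centre are (-4, 6), (5, -5), (5, 6) — 3 points.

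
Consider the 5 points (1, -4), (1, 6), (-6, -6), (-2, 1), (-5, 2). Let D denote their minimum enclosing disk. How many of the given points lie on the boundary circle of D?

2

The minimum enclosing circle of a finite set is fixed by two of the points (as a diameter) or three (as a circumcircle).
The farthest pair is (1, 6)–(-6, -6) with squared distance 193. The circle on this segment as diameter has centre (-2.5, 0) and r² = 193/4 = 48.25.
Check (1, -4): distance² to centre = 28.25 ≤ 48.25, so it lies inside.
All remaining points lie in this disk, and no smaller disk contains both endpoints, so this is the minimum enclosing circle.
The points at distance exactly r from the centre are (1, 6), (-6, -6) — 2 points.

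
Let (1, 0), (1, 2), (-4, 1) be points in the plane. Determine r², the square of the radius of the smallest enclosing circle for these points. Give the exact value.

6.76

Call the three points A, B, C in the order given.
Side lengths²: AB² = 4, AC² = 26, BC² = 26.
Since BC² = 26 < 26 + 4 = 30, the triangle is acute, so the smallest enclosing circle is the circumcircle.
Circumcentre = (-1.4, 1), r² = 6.76.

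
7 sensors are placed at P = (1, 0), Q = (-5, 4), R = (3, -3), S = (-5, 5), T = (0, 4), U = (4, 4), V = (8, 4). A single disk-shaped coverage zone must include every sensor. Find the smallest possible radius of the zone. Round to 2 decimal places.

6.61

A smallest enclosing disk is always determined by at most three of the input points on its boundary.
The minimum enclosing circle is determined by three boundary points: R, S, V.
Their circumcentre is (17/12, 41/12) with r² = 3145/72.
The farthest remaining point Q is at distance² 2989/72 ≤ 3145/72.
r = √(3145/72) ≈ 6.61.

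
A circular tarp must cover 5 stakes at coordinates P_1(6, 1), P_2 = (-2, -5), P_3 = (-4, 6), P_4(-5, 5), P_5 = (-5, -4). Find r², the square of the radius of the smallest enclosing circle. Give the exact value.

36865/882

A smallest enclosing disk is always determined by at most three of the input points on its boundary.
The minimum enclosing circle is determined by three boundary points: P_1, P_3, P_5.
Their circumcentre is (-19/42, 25/42) with r² = 36865/882.
The farthest remaining point P_4 is at distance² 35353/882 ≤ 36865/882.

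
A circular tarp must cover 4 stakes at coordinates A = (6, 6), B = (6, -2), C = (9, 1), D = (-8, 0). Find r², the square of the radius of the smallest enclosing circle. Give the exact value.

72.5

A smallest enclosing disk is always determined by at most three of the input points on its boundary.
The farthest pair is C–D with squared distance 290. The circle on this segment as diameter has centre (0.5, 0.5) and r² = 290/4 = 72.5.
Check A: distance² to centre = 60.5 ≤ 72.5, so it lies inside.
All remaining points lie in this disk, and no smaller disk contains both endpoints, so this is the minimum enclosing circle.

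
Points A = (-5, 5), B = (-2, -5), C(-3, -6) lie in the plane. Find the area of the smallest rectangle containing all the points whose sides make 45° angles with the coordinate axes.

In coordinates u = x + y, v = x − y the rectangle is axis-aligned; the map (x,y)→(u,v) scales areas by 2.
u-values: 0, -7, -9; range = 0 − (-9) = 9.
v-values: -10, 3, 3; range = 3 − (-10) = 13.
Area = (9 × 13) / 2 = 58.5.

58.5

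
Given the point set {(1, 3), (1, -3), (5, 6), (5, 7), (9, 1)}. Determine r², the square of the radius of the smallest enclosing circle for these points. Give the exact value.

29.453125

A smallest enclosing disk is always determined by at most three of the input points on its boundary.
The minimum enclosing circle is determined by three boundary points: (1, -3), (5, 7), (9, 1).
Their circumcentre is (3.625, 1.75) with r² = 29.453125.
The farthest remaining point (5, 6) is at distance² 19.953125 ≤ 29.453125.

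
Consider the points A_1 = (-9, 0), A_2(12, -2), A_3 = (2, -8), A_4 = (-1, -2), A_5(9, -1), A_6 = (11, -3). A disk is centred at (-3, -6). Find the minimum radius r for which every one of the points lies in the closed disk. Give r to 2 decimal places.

15.52

The required radius is the distance from (-3, -6) to the farthest point.
Squared distances: 72, 241, 29, 20, 169, 205.
Maximum is 241, attained at A_2.
r = √241 ≈ 15.52.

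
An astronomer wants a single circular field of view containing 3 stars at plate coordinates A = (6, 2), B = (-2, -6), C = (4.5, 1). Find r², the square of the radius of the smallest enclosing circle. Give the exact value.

Side lengths²: AB² = 128, AC² = 3.25, BC² = 91.25.
Since AB² = 128 ≥ 91.25 + 3.25 = 94.5, the angle opposite AB is not acute, so the smallest enclosing circle has AB as diameter.
Centre = midpoint of AB = (2, -2), r² = 128/4 = 32.

32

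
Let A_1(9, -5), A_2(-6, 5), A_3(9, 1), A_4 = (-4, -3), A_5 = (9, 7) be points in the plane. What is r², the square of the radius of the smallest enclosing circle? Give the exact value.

2977/36

A smallest enclosing disk is always determined by at most three of the input points on its boundary.
The minimum enclosing circle is determined by three boundary points: A_1, A_2, A_5.
Their circumcentre is (13/6, 1) with r² = 2977/36.
The farthest remaining point A_4 is at distance² 1945/36 ≤ 2977/36.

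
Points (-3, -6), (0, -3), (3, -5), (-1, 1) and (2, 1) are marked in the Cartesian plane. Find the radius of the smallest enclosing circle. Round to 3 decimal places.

4.301

By Welzl's lemma the MEC is supported by two points (diametrically opposite) or three points (on a circumcircle).
The farthest pair is (-3, -6)–(2, 1) with squared distance 74. The circle on this segment as diameter has centre (-0.5, -2.5) and r² = 74/4 = 18.5.
Check (0, -3): distance² to centre = 0.5 ≤ 18.5, so it lies inside.
All remaining points lie in this disk, and no smaller disk contains both endpoints, so this is the minimum enclosing circle.
r = √(18.5) ≈ 4.301.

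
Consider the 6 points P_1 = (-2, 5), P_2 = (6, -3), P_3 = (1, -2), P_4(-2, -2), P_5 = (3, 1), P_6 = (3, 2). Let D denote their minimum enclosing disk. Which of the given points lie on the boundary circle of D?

P_1, P_2

The minimum enclosing circle of a finite set is fixed by two of the points (as a diameter) or three (as a circumcircle).
The farthest pair is P_1–P_2 with squared distance 128. The circle on this segment as diameter has centre (2, 1) and r² = 128/4 = 32.
Check P_3: distance² to centre = 10 ≤ 32, so it lies inside.
All remaining points lie in this disk, and no smaller disk contains both endpoints, so this is the minimum enclosing circle.
The points at distance exactly r from the centre are P_1, P_2 — 2 points.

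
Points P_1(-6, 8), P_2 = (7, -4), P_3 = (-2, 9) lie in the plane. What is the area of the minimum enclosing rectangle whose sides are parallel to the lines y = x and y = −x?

62.5

In coordinates u = x + y, v = x − y the rectangle is axis-aligned; the map (x,y)→(u,v) scales areas by 2.
u-values: 2, 3, 7; range = 7 − 2 = 5.
v-values: -14, 11, -11; range = 11 − (-14) = 25.
Area = (5 × 25) / 2 = 62.5.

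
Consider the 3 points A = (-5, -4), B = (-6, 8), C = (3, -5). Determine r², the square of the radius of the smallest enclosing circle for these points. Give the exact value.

62.5

Side lengths²: AB² = 145, AC² = 65, BC² = 250.
Since BC² = 250 ≥ 145 + 65 = 210, the angle opposite BC is not acute, so the smallest enclosing circle has BC as diameter.
Centre = midpoint of BC = (-1.5, 1.5), r² = 250/4 = 62.5.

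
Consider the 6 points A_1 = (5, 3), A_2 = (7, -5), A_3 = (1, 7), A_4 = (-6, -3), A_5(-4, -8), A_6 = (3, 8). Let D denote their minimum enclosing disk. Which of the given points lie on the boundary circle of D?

A smallest enclosing disk is always determined by at most three of the input points on its boundary.
The minimum enclosing circle is determined by three boundary points: A_2, A_5, A_6.
Their circumcentre is (-15/62, -7/62) with r² = 146705/1922.
The farthest remaining point A_3 is at distance² 100205/1922 ≤ 146705/1922.
The points at distance exactly r from the centre are A_2, A_5, A_6 — 3 points.

A_2, A_5, A_6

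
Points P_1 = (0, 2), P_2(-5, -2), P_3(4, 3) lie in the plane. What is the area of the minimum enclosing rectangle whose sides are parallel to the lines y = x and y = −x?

28

In coordinates u = x + y, v = x − y the rectangle is axis-aligned; the map (x,y)→(u,v) scales areas by 2.
u-values: 2, -7, 7; range = 7 − (-7) = 14.
v-values: -2, -3, 1; range = 1 − (-3) = 4.
Area = (14 × 4) / 2 = 28.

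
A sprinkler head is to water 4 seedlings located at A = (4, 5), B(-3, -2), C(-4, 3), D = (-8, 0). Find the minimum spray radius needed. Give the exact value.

6.5

The minimum enclosing circle of a finite set is fixed by two of the points (as a diameter) or three (as a circumcircle).
The farthest pair is A–D with squared distance 169. The circle on this segment as diameter has centre (-2, 2.5) and r² = 169/4 = 42.25.
Check B: distance² to centre = 21.25 ≤ 42.25, so it lies inside.
All remaining points lie in this disk, and no smaller disk contains both endpoints, so this is the minimum enclosing circle.
r = √(42.25) = 6.5.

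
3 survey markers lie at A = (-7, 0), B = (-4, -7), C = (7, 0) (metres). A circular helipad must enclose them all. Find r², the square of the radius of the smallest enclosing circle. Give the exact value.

2465/49

Side lengths²: AB² = 58, AC² = 196, BC² = 170.
Since AC² = 196 < 170 + 58 = 228, the triangle is acute, so the smallest enclosing circle is the circumcircle.
Circumcentre = (0, -8/7), r² = 2465/49.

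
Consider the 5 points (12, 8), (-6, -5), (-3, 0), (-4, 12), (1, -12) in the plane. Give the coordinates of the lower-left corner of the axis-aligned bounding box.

(-6, -12)

x-range [-6, 12], y-range [-12, 12].
The lower-left corner is (-6, -12).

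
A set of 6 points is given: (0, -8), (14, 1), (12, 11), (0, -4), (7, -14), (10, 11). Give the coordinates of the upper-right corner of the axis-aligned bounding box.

x-range [0, 14], y-range [-14, 11].
The upper-right corner is (14, 11).

(14, 11)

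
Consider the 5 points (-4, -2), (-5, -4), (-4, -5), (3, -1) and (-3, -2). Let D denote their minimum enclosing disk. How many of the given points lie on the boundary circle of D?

2

By Welzl's lemma the MEC is supported by two points (diametrically opposite) or three points (on a circumcircle).
The farthest pair is (-5, -4)–(3, -1) with squared distance 73. The circle on this segment as diameter has centre (-1, -2.5) and r² = 73/4 = 18.25.
Check (-4, -2): distance² to centre = 9.25 ≤ 18.25, so it lies inside.
All remaining points lie in this disk, and no smaller disk contains both endpoints, so this is the minimum enclosing circle.
The points at distance exactly r from the centre are (-5, -4), (3, -1) — 2 points.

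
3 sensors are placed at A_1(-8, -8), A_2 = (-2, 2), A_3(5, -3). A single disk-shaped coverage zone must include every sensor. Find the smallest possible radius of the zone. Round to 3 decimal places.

6.986

Side lengths²: A_1A_2² = 136, A_1A_3² = 194, A_2A_3² = 74.
Since A_1A_3² = 194 < 136 + 74 = 210, the triangle is acute, so the smallest enclosing circle is the circumcircle.
Circumcentre = (-1.7, -4.98), r² = 48.8104.
r = √(48.8104) ≈ 6.986.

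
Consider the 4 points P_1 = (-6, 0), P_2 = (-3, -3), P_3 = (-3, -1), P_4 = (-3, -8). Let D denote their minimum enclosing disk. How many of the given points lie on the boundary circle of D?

The farthest pair is P_1–P_4 with squared distance 73. The circle on this segment as diameter has centre (-4.5, -4) and r² = 73/4 = 18.25.
Check P_2: distance² to centre = 3.25 ≤ 18.25, so it lies inside.
All remaining points lie in this disk, and no smaller disk contains both endpoints, so this is the minimum enclosing circle.
The points at distance exactly r from the centre are P_1, P_4 — 2 points.

2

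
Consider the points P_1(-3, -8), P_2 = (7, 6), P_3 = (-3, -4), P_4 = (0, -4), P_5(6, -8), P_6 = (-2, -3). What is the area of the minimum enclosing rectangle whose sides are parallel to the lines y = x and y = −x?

In coordinates u = x + y, v = x − y the rectangle is axis-aligned; the map (x,y)→(u,v) scales areas by 2.
u-values: -11, 13, -7, -4, -2, -5; range = 13 − (-11) = 24.
v-values: 5, 1, 1, 4, 14, 1; range = 14 − 1 = 13.
Area = (24 × 13) / 2 = 156.

156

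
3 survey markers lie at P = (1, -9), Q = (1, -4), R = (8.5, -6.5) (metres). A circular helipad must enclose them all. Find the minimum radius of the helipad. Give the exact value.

25/6

Side lengths²: PQ² = 25, PR² = 62.5, QR² = 62.5.
Since QR² = 62.5 < 62.5 + 25 = 87.5, the triangle is acute, so the smallest enclosing circle is the circumcircle.
Circumcentre = (13/3, -6.5), r² = 625/36.
r = √(625/36) = 25/6.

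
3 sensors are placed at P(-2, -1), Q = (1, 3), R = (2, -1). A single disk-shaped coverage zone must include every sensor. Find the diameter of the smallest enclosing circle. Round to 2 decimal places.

Side lengths²: PQ² = 25, PR² = 16, QR² = 17.
Since PQ² = 25 < 17 + 16 = 33, the triangle is acute, so the smallest enclosing circle is the circumcircle.
Circumcentre = (0, 0.625), r² = 6.640625.
Diameter = 2r = 2√(6.640625) ≈ 5.15.

5.15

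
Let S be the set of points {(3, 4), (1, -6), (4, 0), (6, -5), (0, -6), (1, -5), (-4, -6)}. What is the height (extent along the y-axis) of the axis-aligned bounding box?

10

max y = 4, min y = -6, so height = 10.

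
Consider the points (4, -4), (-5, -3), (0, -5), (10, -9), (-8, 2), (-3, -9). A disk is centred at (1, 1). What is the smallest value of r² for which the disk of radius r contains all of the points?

181

The required radius is the distance from (1, 1) to the farthest point.
Squared distances: 34, 52, 37, 181, 82, 116.
Maximum is 181, attained at (10, -9).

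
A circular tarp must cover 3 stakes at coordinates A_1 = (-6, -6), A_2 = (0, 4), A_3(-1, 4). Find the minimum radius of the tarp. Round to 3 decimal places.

5.831

Side lengths²: A_1A_2² = 136, A_1A_3² = 125, A_2A_3² = 1.
Since A_1A_2² = 136 ≥ 125 + 1 = 126, the angle opposite A_1A_2 is not acute, so the smallest enclosing circle has A_1A_2 as diameter.
Centre = midpoint of A_1A_2 = (-3, -1), r² = 136/4 = 34.
r = √34 ≈ 5.831.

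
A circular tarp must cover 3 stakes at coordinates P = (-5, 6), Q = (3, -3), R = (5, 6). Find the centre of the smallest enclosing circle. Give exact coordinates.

Side lengths²: PQ² = 145, PR² = 100, QR² = 85.
Since PQ² = 145 < 100 + 85 = 185, the triangle is acute, so the smallest enclosing circle is the circumcircle.
Circumcentre = (0, 43/18), r² = 12325/324.
Centre = (0, 43/18).

(0, 43/18)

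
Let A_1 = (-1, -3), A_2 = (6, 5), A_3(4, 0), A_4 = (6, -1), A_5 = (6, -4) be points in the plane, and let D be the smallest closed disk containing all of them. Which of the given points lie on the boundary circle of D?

A_1, A_2, A_5

The minimum enclosing circle of a finite set is fixed by two of the points (as a diameter) or three (as a circumcircle).
The minimum enclosing circle is determined by three boundary points: A_1, A_2, A_5.
Their circumcentre is (43/14, 0.5) with r² = 2825/98.
The farthest remaining point A_4 is at distance² 1061/98 ≤ 2825/98.
The points at distance exactly r from the centre are A_1, A_2, A_5 — 3 points.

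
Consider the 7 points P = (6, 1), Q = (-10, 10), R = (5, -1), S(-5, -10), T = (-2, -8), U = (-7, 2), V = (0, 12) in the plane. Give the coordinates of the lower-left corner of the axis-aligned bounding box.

(-10, -10)

x-range [-10, 6], y-range [-10, 12].
The lower-left corner is (-10, -10).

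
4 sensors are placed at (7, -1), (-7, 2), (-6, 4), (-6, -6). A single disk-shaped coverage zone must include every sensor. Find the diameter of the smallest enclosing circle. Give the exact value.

194/13

A smallest enclosing disk is always determined by at most three of the input points on its boundary.
The minimum enclosing circle is determined by three boundary points: (7, -1), (-6, 4), (-6, -6).
Their circumcentre is (-6/13, -1) with r² = 9409/169.
The farthest remaining point (-7, 2) is at distance² 8746/169 ≤ 9409/169.
Diameter = 2r = 2√(9409/169) = 194/13.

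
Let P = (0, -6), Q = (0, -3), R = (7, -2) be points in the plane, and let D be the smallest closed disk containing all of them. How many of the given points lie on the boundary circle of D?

2

Side lengths²: PQ² = 9, PR² = 65, QR² = 50.
Since PR² = 65 ≥ 50 + 9 = 59, the angle opposite PR is not acute, so the smallest enclosing circle has PR as diameter.
Centre = midpoint of PR = (3.5, -4), r² = 65/4 = 16.25.
The points at distance exactly r from the centre are P, R — 2 points.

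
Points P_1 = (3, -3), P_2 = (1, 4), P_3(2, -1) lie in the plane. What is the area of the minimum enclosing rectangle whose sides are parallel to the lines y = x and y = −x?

In coordinates u = x + y, v = x − y the rectangle is axis-aligned; the map (x,y)→(u,v) scales areas by 2.
u-values: 0, 5, 1; range = 5 − 0 = 5.
v-values: 6, -3, 3; range = 6 − (-3) = 9.
Area = (5 × 9) / 2 = 22.5.

22.5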